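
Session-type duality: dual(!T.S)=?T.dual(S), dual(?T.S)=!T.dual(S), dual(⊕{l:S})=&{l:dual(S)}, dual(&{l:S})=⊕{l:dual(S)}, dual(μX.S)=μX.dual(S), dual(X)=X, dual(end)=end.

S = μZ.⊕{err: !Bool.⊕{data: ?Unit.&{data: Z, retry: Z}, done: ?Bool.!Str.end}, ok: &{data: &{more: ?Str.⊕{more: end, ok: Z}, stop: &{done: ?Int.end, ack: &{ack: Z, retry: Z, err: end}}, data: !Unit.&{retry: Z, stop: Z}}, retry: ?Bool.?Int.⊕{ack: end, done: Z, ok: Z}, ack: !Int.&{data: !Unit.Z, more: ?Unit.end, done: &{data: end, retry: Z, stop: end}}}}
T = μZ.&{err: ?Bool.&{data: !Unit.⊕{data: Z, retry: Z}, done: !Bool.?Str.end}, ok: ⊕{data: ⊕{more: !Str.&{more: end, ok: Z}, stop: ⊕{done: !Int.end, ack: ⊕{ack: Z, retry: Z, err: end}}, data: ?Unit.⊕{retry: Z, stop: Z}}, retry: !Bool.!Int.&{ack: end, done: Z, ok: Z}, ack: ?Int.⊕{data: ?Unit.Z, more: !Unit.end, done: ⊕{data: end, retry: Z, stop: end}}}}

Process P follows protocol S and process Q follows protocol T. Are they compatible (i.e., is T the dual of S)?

YES

μZ vs μZ  match (binder kept)
  ⊕{err,ok} vs &{err,ok}  match label sets agree
    [err]
      !Bool vs ?Bool  match
        ⊕{data,done} vs &{data,done}  match label sets agree
          [data]
            ?Unit vs !Unit  match
              &{data,retry} vs ⊕{data,retry}  match label sets agree
                [data]
                  Z vs Z  match
                [retry]
                  Z vs Z  match
          [done]
            ?Bool vs !Bool  match
              !Str vs ?Str  match
                end vs end  match
    [ok]
      &{data,retry,ack} vs ⊕{data,retry,ack}  match label sets agree
        [data]
          &{more,stop,data} vs ⊕{more,stop,data}  match label sets agree
            [more]
              ?Str vs !Str  match
                ⊕{more,ok} vs &{more,ok}  match label sets agree
                  [more]
                    end vs end  match
                  [ok]
                    Z vs Z  match
            [stop]
              &{done,ack} vs ⊕{done,ack}  match label sets agree
                [done]
                  ?Int vs !Int  match
                    end vs end  match
                [ack]
                  &{ack,retry,err} vs ⊕{ack,retry,err}  match label sets agree
                    [ack]
                      Z vs Z  match
                    [retry]
                      Z vs Z  match
                    [err]
                      end vs end  match
            [data]
              !Unit vs ?Unit  match
                &{retry,stop} vs ⊕{retry,stop}  match label sets agree
                  [retry]
                    Z vs Z  match
                  [stop]
                    Z vs Z  match
        [retry]
          ?Bool vs !Bool  match
            ?Int vs !Int  match
              ⊕{ack,done,ok} vs &{ack,done,ok}  match label sets agree
                [ack]
                  end vs end  match
                [done]
                  Z vs Z  match
                [ok]
                  Z vs Z  match
        [ack]
          !Int vs ?Int  match
            &{data,more,done} vs ⊕{data,more,done}  match label sets agree
              [data]
                !Unit vs ?Unit  match
                  Z vs Z  match
              [more]
                ?Unit vs !Unit  match
                  end vs end  match
              [done]
                &{data,retry,stop} vs ⊕{data,retry,stop}  match label sets agree
                  [data]
                    end vs end  match
                  [retry]
                    Z vs Z  match
                  [stop]
                    end vs end  match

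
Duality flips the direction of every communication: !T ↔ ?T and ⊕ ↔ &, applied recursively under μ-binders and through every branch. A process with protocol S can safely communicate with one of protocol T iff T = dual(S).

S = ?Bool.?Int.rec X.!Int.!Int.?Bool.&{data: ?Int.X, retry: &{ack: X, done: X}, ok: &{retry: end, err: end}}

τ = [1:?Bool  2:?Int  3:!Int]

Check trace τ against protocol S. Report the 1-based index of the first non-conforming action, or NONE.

NONE

[1] ?Bool  ✓  now at ?Int.rec X.…
[2] ?Int  ✓  now at rec X.…
[3] !Int  ✓  now at !Int.?Bool.&{data: ?Int.rec X.…, retry: &{ack: rec X.…, done: rec X.…}, ok: &{retry: end, err: end}}
trace exhausted — no violation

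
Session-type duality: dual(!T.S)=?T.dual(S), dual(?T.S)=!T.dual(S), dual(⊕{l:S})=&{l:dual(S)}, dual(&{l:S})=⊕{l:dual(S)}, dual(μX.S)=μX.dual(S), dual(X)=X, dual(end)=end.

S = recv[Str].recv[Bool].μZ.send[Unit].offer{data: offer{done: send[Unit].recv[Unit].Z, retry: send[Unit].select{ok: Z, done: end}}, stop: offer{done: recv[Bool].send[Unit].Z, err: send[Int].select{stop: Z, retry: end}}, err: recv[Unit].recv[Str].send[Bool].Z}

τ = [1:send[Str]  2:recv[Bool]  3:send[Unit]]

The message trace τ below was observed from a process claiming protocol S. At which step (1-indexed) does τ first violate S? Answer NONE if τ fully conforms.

step 1: got send[Str], protocol expects recv[Str]  ✗

1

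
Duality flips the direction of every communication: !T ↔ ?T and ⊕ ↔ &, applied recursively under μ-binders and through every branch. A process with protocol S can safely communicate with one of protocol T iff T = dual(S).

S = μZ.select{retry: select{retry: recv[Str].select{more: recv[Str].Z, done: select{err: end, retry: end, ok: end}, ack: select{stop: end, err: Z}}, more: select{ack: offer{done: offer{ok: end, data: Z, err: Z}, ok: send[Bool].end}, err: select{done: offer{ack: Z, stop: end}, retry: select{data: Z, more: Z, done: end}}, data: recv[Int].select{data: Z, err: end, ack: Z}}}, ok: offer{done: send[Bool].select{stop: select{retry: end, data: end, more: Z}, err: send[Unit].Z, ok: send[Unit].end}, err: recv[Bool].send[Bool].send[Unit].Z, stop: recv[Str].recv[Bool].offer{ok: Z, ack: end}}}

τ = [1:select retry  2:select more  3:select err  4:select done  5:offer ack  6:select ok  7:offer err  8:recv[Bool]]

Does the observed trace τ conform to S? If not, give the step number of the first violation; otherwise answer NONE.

NONE

@1 select retry  ✓  residual = select{retry: recv[Str].select{more: recv[Str].μZ.…, done: select{err: end, retry: end, ok: end}, ack: select{stop: end, err: μZ.…}}, more: select{ack: offer{done: offer{ok: end, data: μZ.…, err: μZ.…}, ok: send[Bool].end}, err: select{done: offer{ack: μZ.…, stop: end}, retry: select{data: μZ.…, more: μZ.…, done: end}}, data: recv[Int].select{data: μZ.…, err: end, ack: μZ.…}}}
@2 select more  ✓  residual = select{ack: offer{done: offer{ok: end, data: μZ.…, err: μZ.…}, ok: send[Bool].end}, err: select{done: offer{ack: μZ.…, stop: end}, retry: select{data: μZ.…, more: μZ.…, done: end}}, data: recv[Int].select{data: μZ.…, err: end, ack: μZ.…}}
@3 select err  ✓  residual = select{done: offer{ack: μZ.…, stop: end}, retry: select{data: μZ.…, more: μZ.…, done: end}}
@4 select done  ✓  residual = offer{ack: μZ.…, stop: end}
@5 offer ack  ✓  residual = μZ.…
@6 select ok  ✓  residual = offer{done: send[Bool].select{stop: select{retry: end, data: end, more: μZ.…}, err: send[Unit].μZ.…, ok: send[Unit].end}, err: recv[Bool].send[Bool].send[Unit].μZ.…, stop: recv[Str].recv[Bool].offer{ok: μZ.…, ack: end}}
@7 offer err  ✓  residual = recv[Bool].send[Bool].send[Unit].μZ.…
@8 recv[Bool]  ✓  residual = send[Bool].send[Unit].μZ.…
τ conforms to S (length 8)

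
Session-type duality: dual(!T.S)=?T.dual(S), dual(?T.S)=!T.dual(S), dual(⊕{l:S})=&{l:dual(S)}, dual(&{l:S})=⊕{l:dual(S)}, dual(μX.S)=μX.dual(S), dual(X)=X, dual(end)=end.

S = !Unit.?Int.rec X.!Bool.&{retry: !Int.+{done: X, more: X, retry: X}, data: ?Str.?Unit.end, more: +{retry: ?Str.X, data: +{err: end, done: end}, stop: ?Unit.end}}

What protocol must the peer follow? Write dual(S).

?Unit.!Int.rec X.?Bool.+{retry: ?Int.&{done: X, more: X, retry: X}, data: !Str.!Unit.end, more: &{retry: !Str.X, data: &{err: end, done: end}, stop: !Unit.end}}

!Unit ↦ ?Unit
  ?Int ↦ !Int
    rec X ↦ rec X  (rec unchanged)
      !Bool ↦ ?Bool
        &{retry,data,more} ↦ +{retry,data,more}  (&→⊕)
          [retry]
            !Int ↦ ?Int
              +{done,more,retry} ↦ &{done,more,retry}  (select→offer)
                [done]
                  dual(X) = X
                [more]
                  dual(X) = X
                [retry]
                  dual(X) = X
          [data]
            ?Str ↦ !Str
              ?Unit ↦ !Unit
                dual(end) = end
          [more]
            +{retry,data,stop} ↦ &{retry,data,stop}  (select→offer)
              [retry]
                ?Str ↦ !Str
                  dual(X) = X
              [data]
                +{err,done} ↦ &{err,done}  (select→offer)
                  [err]
                    dual(end) = end
                  [done]
                    dual(end) = end
              [stop]
                ?Unit ↦ !Unit
                  dual(end) = end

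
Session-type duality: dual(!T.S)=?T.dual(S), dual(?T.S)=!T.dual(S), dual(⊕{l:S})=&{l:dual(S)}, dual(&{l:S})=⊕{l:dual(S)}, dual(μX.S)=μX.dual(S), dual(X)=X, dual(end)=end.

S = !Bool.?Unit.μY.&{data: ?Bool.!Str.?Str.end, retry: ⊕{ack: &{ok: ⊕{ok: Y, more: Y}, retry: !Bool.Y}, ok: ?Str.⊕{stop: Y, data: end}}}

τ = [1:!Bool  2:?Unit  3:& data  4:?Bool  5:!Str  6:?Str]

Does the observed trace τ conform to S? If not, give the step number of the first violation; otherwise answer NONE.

NONE

step 1: !Bool  match  cont: ?Unit.μY.…
step 2: ?Unit  match  cont: μY.…
step 3: & data  match  cont: ?Bool.!Str.?Str.end
step 4: ?Bool  match  cont: !Str.?Str.end
step 5: !Str  match  cont: ?Str.end
step 6: ?Str  match  cont: end
trace exhausted — no violation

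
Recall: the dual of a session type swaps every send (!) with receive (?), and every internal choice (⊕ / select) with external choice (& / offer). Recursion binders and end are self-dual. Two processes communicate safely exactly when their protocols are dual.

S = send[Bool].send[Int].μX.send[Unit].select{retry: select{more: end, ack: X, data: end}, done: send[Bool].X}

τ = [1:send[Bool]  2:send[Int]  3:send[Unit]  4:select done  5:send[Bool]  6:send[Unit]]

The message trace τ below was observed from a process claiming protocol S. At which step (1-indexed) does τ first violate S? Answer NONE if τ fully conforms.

NONE

step 1: send[Bool]  ok  now at send[Int].μX.…
step 2: send[Int]  ok  now at μX.…
step 3: send[Unit]  ok  now at select{retry: select{more: end, ack: μX.…, data: end}, done: send[Bool].μX.…}
step 4: select done  ok  now at send[Bool].μX.…
step 5: send[Bool]  ok  now at μX.…
step 6: send[Unit]  ok  now at select{retry: select{more: end, ack: μX.…, data: end}, done: send[Bool].μX.…}
τ conforms to S (length 6)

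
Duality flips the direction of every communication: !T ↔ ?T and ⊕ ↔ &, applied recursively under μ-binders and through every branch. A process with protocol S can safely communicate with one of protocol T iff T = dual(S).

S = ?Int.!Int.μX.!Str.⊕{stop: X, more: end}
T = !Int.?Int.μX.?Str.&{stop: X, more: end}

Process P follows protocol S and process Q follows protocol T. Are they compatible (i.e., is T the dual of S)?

YES

?Int | !Int  match
  !Int | ?Int  match
    μX | μX  match (binder kept)
      !Str | ?Str  match
        ⊕{stop,more} | &{stop,more}  match same labels
          • stop:
            X | X  match
          • more:
            end | end  match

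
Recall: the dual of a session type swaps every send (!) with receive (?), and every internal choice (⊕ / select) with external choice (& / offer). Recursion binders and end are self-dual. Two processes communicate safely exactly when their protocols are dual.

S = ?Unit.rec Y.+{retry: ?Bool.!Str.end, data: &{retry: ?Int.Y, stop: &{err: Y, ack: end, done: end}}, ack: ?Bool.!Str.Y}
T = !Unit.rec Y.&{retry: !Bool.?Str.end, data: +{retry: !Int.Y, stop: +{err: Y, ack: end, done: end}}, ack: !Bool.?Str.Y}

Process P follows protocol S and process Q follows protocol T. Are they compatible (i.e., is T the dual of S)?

?Unit ‖ !Unit  match
  rec Y ‖ rec Y  match (rec unchanged)
    +{retry,data,ack} ‖ &{retry,data,ack}  match same labels
      case retry:
        ?Bool ‖ !Bool  match
          !Str ‖ ?Str  match
            end ‖ end  match
      case data:
        &{retry,stop} ‖ +{retry,stop}  match same labels
          case retry:
            ?Int ‖ !Int  match
              Y ‖ Y  match
          case stop:
            &{err,ack,done} ‖ +{err,ack,done}  match same labels
              case err:
                Y ‖ Y  match
              case ack:
                end ‖ end  match
              case done:
                end ‖ end  match
      case ack:
        ?Bool ‖ !Bool  match
          !Str ‖ ?Str  match
            Y ‖ Y  match

YES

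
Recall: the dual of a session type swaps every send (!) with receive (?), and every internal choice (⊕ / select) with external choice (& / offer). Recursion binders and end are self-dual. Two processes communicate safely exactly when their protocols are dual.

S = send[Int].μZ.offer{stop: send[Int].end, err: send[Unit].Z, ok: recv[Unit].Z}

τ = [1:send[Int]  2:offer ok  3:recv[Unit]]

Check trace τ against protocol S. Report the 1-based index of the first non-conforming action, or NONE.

NONE

[1] send[Int]  ok  state: μZ.…
[2] offer ok  ok  state: recv[Unit].μZ.…
[3] recv[Unit]  ok  state: μZ.…
τ conforms to S (length 3)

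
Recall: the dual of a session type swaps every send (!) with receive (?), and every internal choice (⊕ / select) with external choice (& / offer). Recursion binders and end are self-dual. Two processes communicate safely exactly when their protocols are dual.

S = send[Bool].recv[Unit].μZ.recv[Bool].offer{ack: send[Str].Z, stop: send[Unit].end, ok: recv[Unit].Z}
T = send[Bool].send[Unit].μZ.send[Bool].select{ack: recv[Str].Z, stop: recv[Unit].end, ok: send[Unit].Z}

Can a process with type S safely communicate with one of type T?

NO

send[Bool] vs send[Bool]  ✗ same direction on both sides — not dual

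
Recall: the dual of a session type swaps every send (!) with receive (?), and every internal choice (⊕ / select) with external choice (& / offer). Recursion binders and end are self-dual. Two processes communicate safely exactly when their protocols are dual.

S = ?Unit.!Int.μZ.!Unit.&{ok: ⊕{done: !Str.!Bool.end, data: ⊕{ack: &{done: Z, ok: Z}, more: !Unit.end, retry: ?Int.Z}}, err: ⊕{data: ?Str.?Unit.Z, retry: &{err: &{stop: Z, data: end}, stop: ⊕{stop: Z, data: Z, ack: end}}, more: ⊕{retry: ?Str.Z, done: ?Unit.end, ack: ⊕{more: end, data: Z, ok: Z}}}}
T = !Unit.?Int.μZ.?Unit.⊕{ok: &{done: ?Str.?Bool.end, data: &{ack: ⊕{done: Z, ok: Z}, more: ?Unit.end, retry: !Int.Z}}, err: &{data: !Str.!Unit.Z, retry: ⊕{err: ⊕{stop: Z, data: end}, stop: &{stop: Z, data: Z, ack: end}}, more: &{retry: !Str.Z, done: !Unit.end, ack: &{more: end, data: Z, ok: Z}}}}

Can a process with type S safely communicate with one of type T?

?Unit ‖ !Unit  match
  !Int ‖ ?Int  match
    μZ ‖ μZ  match (μ self-dual)
      !Unit ‖ ?Unit  match
        &{ok,err} ‖ ⊕{ok,err}  match same labels
          case ok:
            ⊕{done,data} ‖ &{done,data}  match same labels
              case done:
                !Str ‖ ?Str  match
                  !Bool ‖ ?Bool  match
                    end ‖ end  match
              case data:
                ⊕{ack,more,retry} ‖ &{ack,more,retry}  match same labels
                  case ack:
                    &{done,ok} ‖ ⊕{done,ok}  match same labels
                      case done:
                        Z ‖ Z  match
                      case ok:
                        Z ‖ Z  match
                  case more:
                    !Unit ‖ ?Unit  match
                      end ‖ end  match
                  case retry:
                    ?Int ‖ !Int  match
                      Z ‖ Z  match
          case err:
            ⊕{data,retry,more} ‖ &{data,retry,more}  match same labels
              case data:
                ?Str ‖ !Str  match
                  ?Unit ‖ !Unit  match
                    Z ‖ Z  match
              case retry:
                &{err,stop} ‖ ⊕{err,stop}  match same labels
                  case err:
                    &{stop,data} ‖ ⊕{stop,data}  match same labels
                      case stop:
                        Z ‖ Z  match
                      case data:
                        end ‖ end  match
                  case stop:
                    ⊕{stop,data,ack} ‖ &{stop,data,ack}  match same labels
                      case stop:
                        Z ‖ Z  match
                      case data:
                        Z ‖ Z  match
                      case ack:
                        end ‖ end  match
              case more:
                ⊕{retry,done,ack} ‖ &{retry,done,ack}  match same labels
                  case retry:
                    ?Str ‖ !Str  match
                      Z ‖ Z  match
                  case done:
                    ?Unit ‖ !Unit  match
                      end ‖ end  match
                  case ack:
                    ⊕{more,data,ok} ‖ &{more,data,ok}  match same labels
                      case more:
                        end ‖ end  match
                      case data:
                        Z ‖ Z  match
                      case ok:
                        Z ‖ Z  match

YES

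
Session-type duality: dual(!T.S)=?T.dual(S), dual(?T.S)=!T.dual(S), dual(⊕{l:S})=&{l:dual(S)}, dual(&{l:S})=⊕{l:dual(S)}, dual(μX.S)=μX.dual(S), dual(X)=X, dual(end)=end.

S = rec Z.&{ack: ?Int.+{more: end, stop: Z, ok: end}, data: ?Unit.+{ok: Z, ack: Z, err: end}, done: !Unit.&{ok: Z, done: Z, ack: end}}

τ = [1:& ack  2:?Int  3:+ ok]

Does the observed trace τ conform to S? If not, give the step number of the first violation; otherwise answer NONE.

NONE

@1 & ack  match  cont: ?Int.+{more: end, stop: rec Z.…, ok: end}
@2 ?Int  match  cont: +{more: end, stop: rec Z.…, ok: end}
@3 + ok  match  cont: end
all 3 steps conform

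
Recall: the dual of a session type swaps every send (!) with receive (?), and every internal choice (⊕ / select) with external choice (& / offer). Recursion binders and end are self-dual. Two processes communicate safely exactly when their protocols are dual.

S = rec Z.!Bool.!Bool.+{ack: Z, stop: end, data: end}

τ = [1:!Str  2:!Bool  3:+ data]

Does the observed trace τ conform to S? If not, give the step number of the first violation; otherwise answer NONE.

1

step 1: got !Str, protocol expects !Bool  ✗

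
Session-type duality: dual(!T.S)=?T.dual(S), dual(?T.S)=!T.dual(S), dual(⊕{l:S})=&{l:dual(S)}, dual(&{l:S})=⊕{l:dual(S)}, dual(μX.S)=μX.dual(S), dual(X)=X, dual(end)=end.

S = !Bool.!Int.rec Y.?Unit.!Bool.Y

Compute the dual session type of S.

!Bool ↦ ?Bool
  !Int ↦ ?Int
    rec Y ↦ rec Y  (binder kept)
      ?Unit ↦ !Unit
        !Bool ↦ ?Bool
          dual(Y) = Y

?Bool.?Int.rec Y.!Unit.?Bool.Y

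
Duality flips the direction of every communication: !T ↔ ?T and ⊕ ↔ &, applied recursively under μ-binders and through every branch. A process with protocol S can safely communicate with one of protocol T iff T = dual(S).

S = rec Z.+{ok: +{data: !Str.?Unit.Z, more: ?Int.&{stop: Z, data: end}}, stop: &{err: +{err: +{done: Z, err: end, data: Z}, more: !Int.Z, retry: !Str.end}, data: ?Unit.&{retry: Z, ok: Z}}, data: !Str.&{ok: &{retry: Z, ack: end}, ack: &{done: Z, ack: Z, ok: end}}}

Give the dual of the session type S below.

rec Z = rec Z  (rec unchanged)
  +{ok,stop,data} = &{ok,stop,data}  (⊕→&)
    [ok]
      +{data,more} = &{data,more}  (⊕→&)
        [data]
          !Str = ?Str
            ?Unit = !Unit
              dual(Z) = Z
        [more]
          ?Int = !Int
            &{stop,data} = +{stop,data}  (external→internal)
              [stop]
                dual(Z) = Z
              [data]
                dual(end) = end
    [stop]
      &{err,data} = +{err,data}  (external→internal)
        [err]
          +{err,more,retry} = &{err,more,retry}  (⊕→&)
            [err]
              +{done,err,data} = &{done,err,data}  (⊕→&)
                [done]
                  dual(Z) = Z
                [err]
                  dual(end) = end
                [data]
                  dual(Z) = Z
            [more]
              !Int = ?Int
                dual(Z) = Z
            [retry]
              !Str = ?Str
                dual(end) = end
        [data]
          ?Unit = !Unit
            &{retry,ok} = +{retry,ok}  (external→internal)
              [retry]
                dual(Z) = Z
              [ok]
                dual(Z) = Z
    [data]
      !Str = ?Str
        &{ok,ack} = +{ok,ack}  (external→internal)
          [ok]
            &{retry,ack} = +{retry,ack}  (external→internal)
              [retry]
                dual(Z) = Z
              [ack]
                dual(end) = end
          [ack]
            &{done,ack,ok} = +{done,ack,ok}  (external→internal)
              [done]
                dual(Z) = Z
              [ack]
                dual(Z) = Z
              [ok]
                dual(end) = end

rec Z.&{ok: &{data: ?Str.!Unit.Z, more: !Int.+{stop: Z, data: end}}, stop: +{err: &{err: &{done: Z, err: end, data: Z}, more: ?Int.Z, retry: ?Str.end}, data: !Unit.+{retry: Z, ok: Z}}, data: ?Str.+{ok: +{retry: Z, ack: end}, ack: +{done: Z, ack: Z, ok: end}}}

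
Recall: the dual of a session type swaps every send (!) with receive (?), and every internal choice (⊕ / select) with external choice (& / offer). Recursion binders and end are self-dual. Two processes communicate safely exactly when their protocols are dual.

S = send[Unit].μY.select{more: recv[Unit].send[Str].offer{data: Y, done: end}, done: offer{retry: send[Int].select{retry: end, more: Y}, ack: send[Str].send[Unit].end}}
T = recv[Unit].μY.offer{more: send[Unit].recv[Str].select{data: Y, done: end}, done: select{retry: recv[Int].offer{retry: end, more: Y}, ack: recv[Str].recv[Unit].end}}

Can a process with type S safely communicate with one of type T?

YES

send[Unit] ‖ recv[Unit]  ok
  μY ‖ μY  ok (binder kept)
    select{more,done} ‖ offer{more,done}  ok same labels
      • more:
        recv[Unit] ‖ send[Unit]  ok
          send[Str] ‖ recv[Str]  ok
            offer{data,done} ‖ select{data,done}  ok same labels
              • data:
                Y ‖ Y  ok
              • done:
                end ‖ end  ok
      • done:
        offer{retry,ack} ‖ select{retry,ack}  ok same labels
          • retry:
            send[Int] ‖ recv[Int]  ok
              select{retry,more} ‖ offer{retry,more}  ok same labels
                • retry:
                  end ‖ end  ok
                • more:
                  Y ‖ Y  ok
          • ack:
            send[Str] ‖ recv[Str]  ok
              send[Unit] ‖ recv[Unit]  ok
                end ‖ end  ok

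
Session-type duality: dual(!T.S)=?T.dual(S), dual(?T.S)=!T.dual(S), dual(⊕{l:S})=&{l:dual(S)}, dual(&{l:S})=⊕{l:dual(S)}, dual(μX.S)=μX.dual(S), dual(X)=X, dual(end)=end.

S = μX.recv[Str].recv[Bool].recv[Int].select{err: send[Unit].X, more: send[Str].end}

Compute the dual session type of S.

μX → μX  (binder kept)
  recv[Str] → send[Str]
    recv[Bool] → send[Bool]
      recv[Int] → send[Int]
        select{err,more} → offer{err,more}  (internal→external)
          [err]
            send[Unit] → recv[Unit]
              dual(X) = X
          [more]
            send[Str] → recv[Str]
              dual(end) = end

μX.send[Str].send[Bool].send[Int].offer{err: recv[Unit].X, more: recv[Str].end}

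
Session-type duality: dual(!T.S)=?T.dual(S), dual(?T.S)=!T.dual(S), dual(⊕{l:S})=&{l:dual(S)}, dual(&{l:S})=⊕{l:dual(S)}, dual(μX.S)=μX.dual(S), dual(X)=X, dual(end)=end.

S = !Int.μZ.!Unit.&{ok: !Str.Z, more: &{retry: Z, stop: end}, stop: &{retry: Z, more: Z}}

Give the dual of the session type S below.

?Int.μZ.?Unit.⊕{ok: ?Str.Z, more: ⊕{retry: Z, stop: end}, stop: ⊕{retry: Z, more: Z}}

!Int ↦ ?Int
  μZ ↦ μZ  (μ self-dual)
    !Unit ↦ ?Unit
      &{ok,more,stop} ↦ ⊕{ok,more,stop}  (external→internal)
        • ok:
          !Str ↦ ?Str
            Z ↦ Z
        • more:
          &{retry,stop} ↦ ⊕{retry,stop}  (external→internal)
            • retry:
              Z ↦ Z
            • stop:
              end ↦ end
        • stop:
          &{retry,more} ↦ ⊕{retry,more}  (external→internal)
            • retry:
              Z ↦ Z
            • more:
              Z ↦ Z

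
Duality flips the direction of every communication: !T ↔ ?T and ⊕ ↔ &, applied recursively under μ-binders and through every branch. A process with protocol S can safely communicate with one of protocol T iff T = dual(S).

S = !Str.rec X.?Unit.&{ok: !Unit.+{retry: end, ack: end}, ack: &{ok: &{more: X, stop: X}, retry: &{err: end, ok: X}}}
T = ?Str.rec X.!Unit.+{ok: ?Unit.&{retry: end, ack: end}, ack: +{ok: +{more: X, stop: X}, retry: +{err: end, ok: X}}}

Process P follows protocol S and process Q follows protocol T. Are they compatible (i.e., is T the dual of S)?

!Str vs ?Str  ✓
  rec X vs rec X  ✓ (μ self-dual)
    ?Unit vs !Unit  ✓
      &{ok,ack} vs +{ok,ack}  ✓ labels match
        case ok:
          !Unit vs ?Unit  ✓
            +{retry,ack} vs &{retry,ack}  ✓ labels match
              case retry:
                end vs end  ✓
              case ack:
                end vs end  ✓
        case ack:
          &{ok,retry} vs +{ok,retry}  ✓ labels match
            case ok:
              &{more,stop} vs +{more,stop}  ✓ labels match
                case more:
                  X vs X  ✓
                case stop:
                  X vs X  ✓
            case retry:
              &{err,ok} vs +{err,ok}  ✓ labels match
                case err:
                  end vs end  ✓
                case ok:
                  X vs X  ✓

YES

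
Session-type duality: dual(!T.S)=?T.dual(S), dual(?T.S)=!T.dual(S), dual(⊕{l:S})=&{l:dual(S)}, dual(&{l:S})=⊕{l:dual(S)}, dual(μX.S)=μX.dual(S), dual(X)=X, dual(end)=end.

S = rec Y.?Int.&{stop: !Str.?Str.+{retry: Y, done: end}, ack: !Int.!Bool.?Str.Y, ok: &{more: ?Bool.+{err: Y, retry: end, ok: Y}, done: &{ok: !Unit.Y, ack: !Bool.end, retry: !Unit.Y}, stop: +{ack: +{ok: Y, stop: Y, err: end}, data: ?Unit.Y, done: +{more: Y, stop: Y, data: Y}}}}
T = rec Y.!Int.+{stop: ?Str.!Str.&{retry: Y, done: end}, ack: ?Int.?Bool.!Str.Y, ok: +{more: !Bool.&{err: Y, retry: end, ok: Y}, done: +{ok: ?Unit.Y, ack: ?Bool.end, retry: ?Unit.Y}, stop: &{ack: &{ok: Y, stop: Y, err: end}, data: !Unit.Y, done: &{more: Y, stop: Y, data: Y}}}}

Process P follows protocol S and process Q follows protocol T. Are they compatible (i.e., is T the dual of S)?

YES

rec Y | rec Y  match (rec unchanged)
  ?Int | !Int  match
    &{stop,ack,ok} | +{stop,ack,ok}  match label sets agree
      case stop:
        !Str | ?Str  match
          ?Str | !Str  match
            +{retry,done} | &{retry,done}  match label sets agree
              case retry:
                Y | Y  match
              case done:
                end | end  match
      case ack:
        !Int | ?Int  match
          !Bool | ?Bool  match
            ?Str | !Str  match
              Y | Y  match
      case ok:
        &{more,done,stop} | +{more,done,stop}  match label sets agree
          case more:
            ?Bool | !Bool  match
              +{err,retry,ok} | &{err,retry,ok}  match label sets agree
                case err:
                  Y | Y  match
                case retry:
                  end | end  match
                case ok:
                  Y | Y  match
          case done:
            &{ok,ack,retry} | +{ok,ack,retry}  match label sets agree
              case ok:
                !Unit | ?Unit  match
                  Y | Y  match
              case ack:
                !Bool | ?Bool  match
                  end | end  match
              case retry:
                !Unit | ?Unit  match
                  Y | Y  match
          case stop:
            +{ack,data,done} | &{ack,data,done}  match label sets agree
              case ack:
                +{ok,stop,err} | &{ok,stop,err}  match label sets agree
                  case ok:
                    Y | Y  match
                  case stop:
                    Y | Y  match
                  case err:
                    end | end  match
              case data:
                ?Unit | !Unit  match
                  Y | Y  match
              case done:
                +{more,stop,data} | &{more,stop,data}  match label sets agree
                  case more:
                    Y | Y  match
                  case stop:
                    Y | Y  match
                  case data:
                    Y | Y  match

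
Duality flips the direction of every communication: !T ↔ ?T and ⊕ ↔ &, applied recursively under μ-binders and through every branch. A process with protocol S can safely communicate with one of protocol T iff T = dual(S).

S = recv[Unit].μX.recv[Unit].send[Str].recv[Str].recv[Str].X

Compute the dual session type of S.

recv[Unit] = send[Unit]
  μX = μX  (rec unchanged)
    recv[Unit] = send[Unit]
      send[Str] = recv[Str]
        recv[Str] = send[Str]
          recv[Str] = send[Str]
            dual(X) = X

send[Unit].μX.send[Unit].recv[Str].send[Str].send[Str].X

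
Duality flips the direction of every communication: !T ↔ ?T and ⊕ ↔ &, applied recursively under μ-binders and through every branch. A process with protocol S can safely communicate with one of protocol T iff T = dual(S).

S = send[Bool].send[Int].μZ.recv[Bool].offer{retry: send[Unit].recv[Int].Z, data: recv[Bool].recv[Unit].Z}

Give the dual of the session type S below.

recv[Bool].recv[Int].μZ.send[Bool].select{retry: recv[Unit].send[Int].Z, data: send[Bool].send[Unit].Z}

send[Bool] ↦ recv[Bool]
  send[Int] ↦ recv[Int]
    μZ ↦ μZ  (binder kept)
      recv[Bool] ↦ send[Bool]
        offer{retry,data} ↦ select{retry,data}  (&→⊕)
          [retry]
            send[Unit] ↦ recv[Unit]
              recv[Int] ↦ send[Int]
                Z ↦ Z
          [data]
            recv[Bool] ↦ send[Bool]
              recv[Unit] ↦ send[Unit]
                Z ↦ Z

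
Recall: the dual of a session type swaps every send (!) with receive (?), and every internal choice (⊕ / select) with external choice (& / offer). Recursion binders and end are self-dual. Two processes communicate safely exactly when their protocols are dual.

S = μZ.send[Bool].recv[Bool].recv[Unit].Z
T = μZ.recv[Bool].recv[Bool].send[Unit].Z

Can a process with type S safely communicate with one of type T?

NO

μZ vs μZ  ok (binder kept)
  send[Bool] vs recv[Bool]  ok
    recv[Bool] vs recv[Bool]  ✗ same direction on both sides — not dual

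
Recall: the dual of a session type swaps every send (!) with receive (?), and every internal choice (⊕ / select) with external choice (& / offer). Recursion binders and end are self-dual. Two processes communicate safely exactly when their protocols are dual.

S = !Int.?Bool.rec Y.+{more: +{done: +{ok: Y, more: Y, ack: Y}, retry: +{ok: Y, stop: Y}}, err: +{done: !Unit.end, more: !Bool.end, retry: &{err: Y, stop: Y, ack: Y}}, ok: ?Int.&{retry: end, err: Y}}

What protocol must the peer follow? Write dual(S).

!Int → ?Int
  ?Bool → !Bool
    rec Y → rec Y  (binder kept)
      +{more,err,ok} → &{more,err,ok}  (select→offer)
        • more:
          +{done,retry} → &{done,retry}  (select→offer)
            • done:
              +{ok,more,ack} → &{ok,more,ack}  (select→offer)
                • ok:
                  dual(Y) = Y
                • more:
                  dual(Y) = Y
                • ack:
                  dual(Y) = Y
            • retry:
              +{ok,stop} → &{ok,stop}  (select→offer)
                • ok:
                  dual(Y) = Y
                • stop:
                  dual(Y) = Y
        • err:
          +{done,more,retry} → &{done,more,retry}  (select→offer)
            • done:
              !Unit → ?Unit
                dual(end) = end
            • more:
              !Bool → ?Bool
                dual(end) = end
            • retry:
              &{err,stop,ack} → +{err,stop,ack}  (&→⊕)
                • err:
                  dual(Y) = Y
                • stop:
                  dual(Y) = Y
                • ack:
                  dual(Y) = Y
        • ok:
          ?Int → !Int
            &{retry,err} → +{retry,err}  (&→⊕)
              • retry:
                dual(end) = end
              • err:
                dual(Y) = Y

?Int.!Bool.rec Y.&{more: &{done: &{ok: Y, more: Y, ack: Y}, retry: &{ok: Y, stop: Y}}, err: &{done: ?Unit.end, more: ?Bool.end, retry: +{err: Y, stop: Y, ack: Y}}, ok: !Int.+{retry: end, err: Y}}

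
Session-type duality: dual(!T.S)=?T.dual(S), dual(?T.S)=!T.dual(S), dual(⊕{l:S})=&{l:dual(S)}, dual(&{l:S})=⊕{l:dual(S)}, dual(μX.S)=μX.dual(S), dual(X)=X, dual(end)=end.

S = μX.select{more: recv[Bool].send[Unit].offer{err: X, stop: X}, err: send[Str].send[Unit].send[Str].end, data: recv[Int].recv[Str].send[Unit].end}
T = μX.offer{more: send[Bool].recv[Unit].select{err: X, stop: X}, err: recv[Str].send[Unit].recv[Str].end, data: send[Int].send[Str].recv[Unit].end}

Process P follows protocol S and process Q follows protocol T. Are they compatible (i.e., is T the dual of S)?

μX vs μX  ✓ (binder kept)
  select{more,err,data} vs offer{more,err,data}  ✓ same labels
    case more:
      recv[Bool] vs send[Bool]  ✓
        send[Unit] vs recv[Unit]  ✓
          offer{err,stop} vs select{err,stop}  ✓ same labels
            case err:
              X vs X  ✓
            case stop:
              X vs X  ✓
    case err:
      send[Str] vs recv[Str]  ✓
        send[Unit] vs send[Unit]  ✗ same direction on both sides — not dual

NO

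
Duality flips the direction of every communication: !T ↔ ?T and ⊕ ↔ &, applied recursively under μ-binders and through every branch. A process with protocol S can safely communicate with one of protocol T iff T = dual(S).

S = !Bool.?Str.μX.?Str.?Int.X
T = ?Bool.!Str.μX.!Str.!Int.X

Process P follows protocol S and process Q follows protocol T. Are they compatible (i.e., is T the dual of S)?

!Bool ‖ ?Bool  ok
  ?Str ‖ !Str  ok
    μX ‖ μX  ok (rec unchanged)
      ?Str ‖ !Str  ok
        ?Int ‖ !Int  ok
          X ‖ X  ok

YES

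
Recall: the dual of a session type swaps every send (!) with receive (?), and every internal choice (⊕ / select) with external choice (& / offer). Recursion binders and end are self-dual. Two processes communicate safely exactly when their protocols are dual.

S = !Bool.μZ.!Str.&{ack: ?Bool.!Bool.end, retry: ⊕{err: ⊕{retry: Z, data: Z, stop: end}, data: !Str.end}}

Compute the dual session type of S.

?Bool.μZ.?Str.⊕{ack: !Bool.?Bool.end, retry: &{err: &{retry: Z, data: Z, stop: end}, data: ?Str.end}}

!Bool → ?Bool
  μZ → μZ  (rec unchanged)
    !Str → ?Str
      &{ack,retry} → ⊕{ack,retry}  (external→internal)
        [ack]
          ?Bool → !Bool
            !Bool → ?Bool
              end self-dual
        [retry]
          ⊕{err,data} → &{err,data}  (select→offer)
            [err]
              ⊕{retry,data,stop} → &{retry,data,stop}  (select→offer)
                [retry]
                  Z self-dual
                [data]
                  Z self-dual
                [stop]
                  end self-dual
            [data]
              !Str → ?Str
                end self-dual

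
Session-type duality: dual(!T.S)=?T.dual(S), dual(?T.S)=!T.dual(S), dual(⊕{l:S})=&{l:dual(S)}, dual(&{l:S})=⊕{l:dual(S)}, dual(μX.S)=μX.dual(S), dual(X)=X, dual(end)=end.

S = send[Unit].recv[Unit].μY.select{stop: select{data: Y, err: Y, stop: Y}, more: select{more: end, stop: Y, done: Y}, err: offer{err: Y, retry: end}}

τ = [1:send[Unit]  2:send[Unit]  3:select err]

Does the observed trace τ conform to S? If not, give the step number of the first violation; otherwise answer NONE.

2

@1 send[Unit]  match  now at recv[Unit].μY.…
@2 got send[Unit], protocol expects recv[Unit]  ✗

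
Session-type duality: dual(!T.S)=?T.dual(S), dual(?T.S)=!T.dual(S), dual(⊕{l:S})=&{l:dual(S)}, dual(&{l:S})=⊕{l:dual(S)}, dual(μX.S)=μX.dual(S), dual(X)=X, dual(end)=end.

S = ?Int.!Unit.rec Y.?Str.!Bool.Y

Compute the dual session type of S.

!Int.?Unit.rec Y.!Str.?Bool.Y

?Int → !Int
  !Unit → ?Unit
    rec Y → rec Y  (binder kept)
      ?Str → !Str
        !Bool → ?Bool
          Y ↦ Y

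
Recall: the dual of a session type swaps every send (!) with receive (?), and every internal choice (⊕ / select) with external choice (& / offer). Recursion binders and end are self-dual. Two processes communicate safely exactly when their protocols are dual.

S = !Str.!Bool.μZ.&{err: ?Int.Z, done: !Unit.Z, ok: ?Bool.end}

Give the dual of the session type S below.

?Str.?Bool.μZ.⊕{err: !Int.Z, done: ?Unit.Z, ok: !Bool.end}

!Str → ?Str
  !Bool → ?Bool
    μZ → μZ  (rec unchanged)
      &{err,done,ok} → ⊕{err,done,ok}  (offer→select)
        [err]
          ?Int → !Int
            Z ↦ Z
        [done]
          !Unit → ?Unit
            Z ↦ Z
        [ok]
          ?Bool → !Bool
            end ↦ end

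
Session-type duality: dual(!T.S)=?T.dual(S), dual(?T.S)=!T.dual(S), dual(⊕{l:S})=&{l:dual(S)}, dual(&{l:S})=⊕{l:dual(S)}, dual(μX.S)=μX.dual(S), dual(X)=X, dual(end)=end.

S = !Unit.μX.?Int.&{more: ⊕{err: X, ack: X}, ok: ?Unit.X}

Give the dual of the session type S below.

!Unit ↦ ?Unit
  μX ↦ μX  (binder kept)
    ?Int ↦ !Int
      &{more,ok} ↦ ⊕{more,ok}  (external→internal)
        [more]
          ⊕{err,ack} ↦ &{err,ack}  (⊕→&)
            [err]
              dual(X) = X
            [ack]
              dual(X) = X
        [ok]
          ?Unit ↦ !Unit
            dual(X) = X

?Unit.μX.!Int.⊕{more: &{err: X, ack: X}, ok: !Unit.X}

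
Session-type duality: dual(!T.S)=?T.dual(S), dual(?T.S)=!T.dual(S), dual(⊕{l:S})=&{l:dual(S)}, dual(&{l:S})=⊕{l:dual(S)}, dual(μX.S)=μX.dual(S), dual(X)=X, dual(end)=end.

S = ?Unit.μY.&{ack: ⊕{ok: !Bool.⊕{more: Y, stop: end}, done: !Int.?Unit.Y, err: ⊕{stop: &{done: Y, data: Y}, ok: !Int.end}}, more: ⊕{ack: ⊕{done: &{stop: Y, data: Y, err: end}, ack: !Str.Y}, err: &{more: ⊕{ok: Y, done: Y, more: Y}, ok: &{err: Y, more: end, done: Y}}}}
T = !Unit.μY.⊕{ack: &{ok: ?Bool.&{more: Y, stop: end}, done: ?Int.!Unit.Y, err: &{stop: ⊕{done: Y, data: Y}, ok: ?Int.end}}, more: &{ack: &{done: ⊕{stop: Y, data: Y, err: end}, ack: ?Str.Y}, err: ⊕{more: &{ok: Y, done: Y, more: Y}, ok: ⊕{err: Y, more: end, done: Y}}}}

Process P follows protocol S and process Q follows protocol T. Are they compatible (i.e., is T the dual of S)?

YES

?Unit ‖ !Unit  ✓
  μY ‖ μY  ✓ (μ self-dual)
    &{ack,more} ‖ ⊕{ack,more}  ✓ same labels
      • ack:
        ⊕{ok,done,err} ‖ &{ok,done,err}  ✓ same labels
          • ok:
            !Bool ‖ ?Bool  ✓
              ⊕{more,stop} ‖ &{more,stop}  ✓ same labels
                • more:
                  Y ‖ Y  ✓
                • stop:
                  end ‖ end  ✓
          • done:
            !Int ‖ ?Int  ✓
              ?Unit ‖ !Unit  ✓
                Y ‖ Y  ✓
          • err:
            ⊕{stop,ok} ‖ &{stop,ok}  ✓ same labels
              • stop:
                &{done,data} ‖ ⊕{done,data}  ✓ same labels
                  • done:
                    Y ‖ Y  ✓
                  • data:
                    Y ‖ Y  ✓
              • ok:
                !Int ‖ ?Int  ✓
                  end ‖ end  ✓
      • more:
        ⊕{ack,err} ‖ &{ack,err}  ✓ same labels
          • ack:
            ⊕{done,ack} ‖ &{done,ack}  ✓ same labels
              • done:
                &{stop,data,err} ‖ ⊕{stop,data,err}  ✓ same labels
                  • stop:
                    Y ‖ Y  ✓
                  • data:
                    Y ‖ Y  ✓
                  • err:
                    end ‖ end  ✓
              • ack:
                !Str ‖ ?Str  ✓
                  Y ‖ Y  ✓
          • err:
            &{more,ok} ‖ ⊕{more,ok}  ✓ same labels
              • more:
                ⊕{ok,done,more} ‖ &{ok,done,more}  ✓ same labels
                  • ok:
                    Y ‖ Y  ✓
                  • done:
                    Y ‖ Y  ✓
                  • more:
                    Y ‖ Y  ✓
              • ok:
                &{err,more,done} ‖ ⊕{err,more,done}  ✓ same labels
                  • err:
                    Y ‖ Y  ✓
                  • more:
                    end ‖ end  ✓
                  • done:
                    Y ‖ Y  ✓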